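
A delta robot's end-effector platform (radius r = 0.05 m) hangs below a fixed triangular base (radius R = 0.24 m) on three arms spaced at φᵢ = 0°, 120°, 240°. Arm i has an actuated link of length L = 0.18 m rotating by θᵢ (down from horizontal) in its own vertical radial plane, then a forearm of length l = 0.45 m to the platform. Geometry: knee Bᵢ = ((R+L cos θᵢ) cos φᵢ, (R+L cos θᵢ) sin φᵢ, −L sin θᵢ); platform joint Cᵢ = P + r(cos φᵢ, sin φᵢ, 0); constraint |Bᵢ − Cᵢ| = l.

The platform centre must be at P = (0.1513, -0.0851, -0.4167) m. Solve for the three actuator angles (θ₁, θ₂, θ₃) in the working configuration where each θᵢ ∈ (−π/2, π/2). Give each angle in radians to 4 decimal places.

φ1=0.0° → target in arm frame (0.1513, -0.0851)
  A=0.0387, B=-0.4167, C=(l²−L²−A²−y'²−z²)/(2L)=-0.0341
  √(A²+B²)=0.4185;  θ1 = -1.4782+1.6524 ≈ 0.1742
rotate P by −φ2: (-0.1493, -0.0885, -0.4167)
  A cos θ + B sin θ = C:  0.3393·cos θ + -0.4167·sin θ = -0.3515
  θ2 = atan2(B,A) + arccos(C/0.5374) = 1.3963
rotate P by −φ3: (-0.0020, 0.1736, -0.4167)
  A=0.1920, B=-0.4167, C=(l²−L²−A²−y'²−z²)/(2L)=-0.1959
  γ=atan2(-0.4167,0.1920)=-1.1391;  ψ=arccos(-0.4269)=2.0119;  θ3=γ+ψ≈0.8728

θ₁ = 0.1742, θ₂ = 1.3963, θ₃ = 0.8728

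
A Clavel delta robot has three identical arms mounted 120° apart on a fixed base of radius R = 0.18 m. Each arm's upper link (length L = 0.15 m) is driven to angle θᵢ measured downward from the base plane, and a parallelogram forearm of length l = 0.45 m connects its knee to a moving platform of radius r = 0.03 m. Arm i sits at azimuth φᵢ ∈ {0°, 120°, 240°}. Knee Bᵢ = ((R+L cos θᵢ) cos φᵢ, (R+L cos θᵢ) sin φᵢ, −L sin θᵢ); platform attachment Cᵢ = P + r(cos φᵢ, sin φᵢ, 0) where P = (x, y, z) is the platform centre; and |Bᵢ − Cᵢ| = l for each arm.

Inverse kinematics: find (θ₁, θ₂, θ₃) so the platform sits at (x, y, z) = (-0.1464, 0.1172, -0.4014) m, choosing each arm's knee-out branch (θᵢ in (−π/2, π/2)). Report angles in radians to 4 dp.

rotate P by −φ1: (-0.1464, 0.1172, -0.4014)
  A=0.2964, B=-0.4014, C=(l²−L²−A²−y'²−z²)/(2L)=-0.2757
  √(A²+B²)=0.4990;  θ1 = -0.9348+2.1562 ≈ 1.2215
arm 2 (φ=120.0°): x'=0.1747, y'=0.0682
  A cos θ + B sin θ = C:  -0.0247·cos θ + -0.4014·sin θ = 0.0454
  γ=atan2(-0.4014,-0.0247)=-1.6322;  ψ=arccos(0.1129)=1.4577;  θ2=γ+ψ≈-0.1746
arm 3 (φ=240.0°): x'=-0.0283, y'=-0.1854
  A cos θ + B sin θ = C:  0.1783·cos θ + -0.4014·sin θ = -0.1576
  √(A²+B²)=0.4392;  θ3 = -1.1528+1.9378 ≈ 0.7850

θ₁ = 1.2215, θ₂ = -0.1746, θ₃ = 0.7850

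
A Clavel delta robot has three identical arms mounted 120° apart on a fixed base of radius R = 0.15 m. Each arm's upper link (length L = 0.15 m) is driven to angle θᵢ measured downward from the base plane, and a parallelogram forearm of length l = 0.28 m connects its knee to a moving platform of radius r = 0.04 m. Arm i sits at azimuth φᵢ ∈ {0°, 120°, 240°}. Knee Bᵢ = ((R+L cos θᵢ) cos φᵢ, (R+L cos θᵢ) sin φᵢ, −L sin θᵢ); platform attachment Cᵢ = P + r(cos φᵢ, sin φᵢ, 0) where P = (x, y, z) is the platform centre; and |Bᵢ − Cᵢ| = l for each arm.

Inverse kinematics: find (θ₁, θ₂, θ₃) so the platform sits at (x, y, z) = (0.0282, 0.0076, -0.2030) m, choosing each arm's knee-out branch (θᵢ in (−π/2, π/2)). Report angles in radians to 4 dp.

θ₁ = 0.2618, θ₂ = 0.5236, θ₃ = 0.6108

rotate P by −φ1: (0.0282, 0.0076, -0.2030)
  A=0.0818, B=-0.2030, C=(l²−L²−A²−y'²−z²)/(2L)=0.0265
  γ=atan2(-0.2030,0.0818)=-1.1877;  ψ=arccos(0.1210)=1.4495;  θ1=γ+ψ≈0.2618
φ2=120.0° → target in arm frame (-0.0075, -0.0282)
  A cos θ + B sin θ = C:  0.1175·cos θ + -0.2030·sin θ = 0.0003
  γ=atan2(-0.2030,0.1175)=-1.0460;  ψ=arccos(0.0012)=1.5696;  θ2=γ+ψ≈0.5236
φ3=240.0° → target in arm frame (-0.0207, 0.0206)
  A=0.1307, B=-0.2030, C=(l²−L²−A²−y'²−z²)/(2L)=-0.0094
  γ=atan2(-0.2030,0.1307)=-0.9988;  ψ=arccos(-0.0388)=1.6096;  θ3=γ+ψ≈0.6108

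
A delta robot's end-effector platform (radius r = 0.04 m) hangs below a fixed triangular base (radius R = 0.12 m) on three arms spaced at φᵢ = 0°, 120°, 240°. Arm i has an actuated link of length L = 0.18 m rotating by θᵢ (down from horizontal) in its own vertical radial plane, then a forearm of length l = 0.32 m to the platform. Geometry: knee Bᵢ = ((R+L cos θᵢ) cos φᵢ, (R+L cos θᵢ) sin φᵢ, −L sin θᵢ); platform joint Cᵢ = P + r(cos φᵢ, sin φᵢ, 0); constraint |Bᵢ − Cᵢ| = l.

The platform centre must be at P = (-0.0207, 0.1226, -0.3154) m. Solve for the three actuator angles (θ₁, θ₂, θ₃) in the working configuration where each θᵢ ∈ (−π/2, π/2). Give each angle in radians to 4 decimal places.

rotate P by −φ1: (-0.0207, 0.1226, -0.3154)
  A cos θ + B sin θ = C:  0.1007·cos θ + -0.3154·sin θ = -0.1518
  γ=atan2(-0.3154,0.1007)=-1.2617;  ψ=arccos(-0.4585)=2.0471;  θ1=γ+ψ≈0.7853
arm 2 (φ=120.0°): x'=0.1165, y'=-0.0434
  e−x'=-0.0365;  (l²−L²−(e−x')²−y'²−z²)/2L = -0.0908
  γ=atan2(-0.3154,-0.0365)=-1.6861;  ψ=arccos(-0.2860)=1.8609;  θ2=γ+ψ≈0.1748
arm 3 (φ=240.0°): x'=-0.0958, y'=-0.0792
  e−x'=0.1758;  (l²−L²−(e−x')²−y'²−z²)/2L = -0.1852
  θ3 = atan2(B,A) + arccos(C/0.3611) = 1.0471

θ₁ = 0.7853, θ₂ = 0.1748, θ₃ = 1.0471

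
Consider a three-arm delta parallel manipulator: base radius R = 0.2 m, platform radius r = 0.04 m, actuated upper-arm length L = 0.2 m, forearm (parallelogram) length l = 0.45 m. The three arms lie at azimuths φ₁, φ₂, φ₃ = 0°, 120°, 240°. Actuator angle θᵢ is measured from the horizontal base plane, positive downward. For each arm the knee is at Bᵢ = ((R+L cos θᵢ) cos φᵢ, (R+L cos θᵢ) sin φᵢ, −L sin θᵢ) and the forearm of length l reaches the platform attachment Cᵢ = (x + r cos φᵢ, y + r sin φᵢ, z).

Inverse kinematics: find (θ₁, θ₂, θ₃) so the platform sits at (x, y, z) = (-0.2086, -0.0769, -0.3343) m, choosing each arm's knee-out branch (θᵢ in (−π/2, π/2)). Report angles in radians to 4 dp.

rotate P by −φ1: (-0.2086, -0.0769, -0.3343)
  A cos θ + B sin θ = C:  0.3686·cos θ + -0.3343·sin θ = -0.2276
  θ1 = atan2(B,A) + arccos(C/0.4976) = 1.3092
rotate P by −φ2: (0.0377, 0.2191, -0.3343)
  e−x'=0.1223;  (l²−L²−(e−x')²−y'²−z²)/2L = -0.0305
  θ2 = atan2(B,A) + arccos(C/0.3560) = 0.4366
arm 3 (φ=240.0°): x'=0.1709, y'=-0.1422
  A cos θ + B sin θ = C:  -0.0109·cos θ + -0.3343·sin θ = 0.0760
  √(A²+B²)=0.3345;  θ3 = -1.6034+1.3416 ≈ -0.2618

θ₁ = 1.3092, θ₂ = 0.4366, θ₃ = -0.2618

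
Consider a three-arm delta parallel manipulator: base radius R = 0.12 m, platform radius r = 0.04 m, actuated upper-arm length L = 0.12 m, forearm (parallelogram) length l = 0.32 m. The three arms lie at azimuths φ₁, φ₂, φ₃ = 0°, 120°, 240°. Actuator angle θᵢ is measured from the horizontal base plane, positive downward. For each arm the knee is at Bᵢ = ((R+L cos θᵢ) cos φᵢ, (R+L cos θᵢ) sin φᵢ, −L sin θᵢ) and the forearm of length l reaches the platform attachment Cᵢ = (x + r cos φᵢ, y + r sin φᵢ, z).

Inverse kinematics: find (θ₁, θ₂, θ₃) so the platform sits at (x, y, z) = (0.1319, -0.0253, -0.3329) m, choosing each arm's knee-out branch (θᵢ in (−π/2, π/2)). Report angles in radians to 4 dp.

arm 1 (φ=0.0°): x'=0.1319, y'=-0.0253
  e−x'=-0.0519;  (l²−L²−(e−x')²−y'²−z²)/2L = -0.1090
  θ1 = atan2(B,A) + arccos(C/0.3369) = 0.1747
φ2=120.0° → target in arm frame (-0.0879, -0.1016)
  e−x'=0.1679;  (l²−L²−(e−x')²−y'²−z²)/2L = -0.2555
  θ2 = atan2(B,A) + arccos(C/0.3728) = 1.2220
φ3=240.0° → target in arm frame (-0.0440, 0.1269)
  e−x'=0.1240;  (l²−L²−(e−x')²−y'²−z²)/2L = -0.2263
  θ3 = atan2(B,A) + arccos(C/0.3553) = 1.0472

θ₁ = 0.1747, θ₂ = 1.2220, θ₃ = 1.0472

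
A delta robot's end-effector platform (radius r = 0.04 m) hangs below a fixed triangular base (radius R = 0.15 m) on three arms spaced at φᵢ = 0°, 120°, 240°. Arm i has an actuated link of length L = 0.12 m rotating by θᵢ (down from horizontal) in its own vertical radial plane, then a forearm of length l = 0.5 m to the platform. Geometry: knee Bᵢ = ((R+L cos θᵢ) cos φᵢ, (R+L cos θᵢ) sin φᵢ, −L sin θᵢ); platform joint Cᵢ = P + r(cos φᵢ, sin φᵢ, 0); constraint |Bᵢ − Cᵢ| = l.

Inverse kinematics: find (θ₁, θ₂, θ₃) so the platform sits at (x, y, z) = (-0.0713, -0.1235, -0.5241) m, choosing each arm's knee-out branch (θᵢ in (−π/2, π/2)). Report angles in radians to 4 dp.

θ₁ = 1.0475, θ₂ = 1.0475, θ₃ = 0.2621

rotate P by −φ1: (-0.0713, -0.1235, -0.5241)
  A cos θ + B sin θ = C:  0.1813·cos θ + -0.5241·sin θ = -0.3633
  √(A²+B²)=0.5546;  θ1 = -1.2378+2.2852 ≈ 1.0475
φ2=120.0° → target in arm frame (-0.0713, 0.1235)
  A cos θ + B sin θ = C:  0.1813·cos θ + -0.5241·sin θ = -0.3633
  √(A²+B²)=0.5546;  θ2 = -1.2377+2.2852 ≈ 1.0475
rotate P by −φ3: (0.1426, 0.0000, -0.5241)
  A cos θ + B sin θ = C:  -0.0326·cos θ + -0.5241·sin θ = -0.1673
  γ=atan2(-0.5241,-0.0326)=-1.6329;  ψ=arccos(-0.3185)=1.8950;  θ3=γ+ψ≈0.2621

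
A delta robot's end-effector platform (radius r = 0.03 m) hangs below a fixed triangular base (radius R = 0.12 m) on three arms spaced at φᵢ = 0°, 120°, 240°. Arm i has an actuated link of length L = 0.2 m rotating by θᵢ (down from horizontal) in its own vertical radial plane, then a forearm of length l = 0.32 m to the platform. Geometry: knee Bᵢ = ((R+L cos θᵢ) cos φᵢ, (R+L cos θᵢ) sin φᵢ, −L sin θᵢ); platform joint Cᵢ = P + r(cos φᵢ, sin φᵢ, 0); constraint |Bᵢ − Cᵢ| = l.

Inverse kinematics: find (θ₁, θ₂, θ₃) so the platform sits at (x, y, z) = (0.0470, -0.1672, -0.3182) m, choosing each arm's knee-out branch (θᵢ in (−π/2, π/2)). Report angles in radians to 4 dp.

θ₁ = 0.6983, θ₂ = 1.3963, θ₃ = 0.3489

arm 1 (φ=0.0°): x'=0.0470, y'=-0.1672
  A cos θ + B sin θ = C:  0.0430·cos θ + -0.3182·sin θ = -0.1716
  √(A²+B²)=0.3211;  θ1 = -1.4365+2.1348 ≈ 0.6983
φ2=120.0° → target in arm frame (-0.1683, 0.0429)
  e−x'=0.2583;  (l²−L²−(e−x')²−y'²−z²)/2L = -0.2685
  √(A²+B²)=0.4098;  θ2 = -0.8889+2.2852 ≈ 1.3963
φ3=240.0° → target in arm frame (0.1213, 0.1243)
  A cos θ + B sin θ = C:  -0.0313·cos θ + -0.3182·sin θ = -0.1382
  θ3 = atan2(B,A) + arccos(C/0.3197) = 0.3489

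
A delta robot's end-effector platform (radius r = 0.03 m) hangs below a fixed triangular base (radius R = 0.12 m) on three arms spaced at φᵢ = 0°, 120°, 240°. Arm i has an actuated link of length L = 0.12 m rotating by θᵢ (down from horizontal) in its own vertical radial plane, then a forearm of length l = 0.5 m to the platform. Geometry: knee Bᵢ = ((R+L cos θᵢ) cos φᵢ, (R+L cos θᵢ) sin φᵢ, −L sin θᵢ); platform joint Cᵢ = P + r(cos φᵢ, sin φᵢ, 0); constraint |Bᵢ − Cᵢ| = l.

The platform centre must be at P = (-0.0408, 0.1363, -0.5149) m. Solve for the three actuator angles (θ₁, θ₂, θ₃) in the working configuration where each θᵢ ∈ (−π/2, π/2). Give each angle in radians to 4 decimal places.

θ₁ = 0.7856, θ₂ = 0.1748, θ₃ = 0.9603

φ1=0.0° → target in arm frame (-0.0408, 0.1363)
  A cos θ + B sin θ = C:  0.1308·cos θ + -0.5149·sin θ = -0.2717
  γ=atan2(-0.5149,0.1308)=-1.3220;  ψ=arccos(-0.5114)=2.1076;  θ1=γ+ψ≈0.7856
arm 2 (φ=120.0°): x'=0.1384, y'=-0.0328
  A cos θ + B sin θ = C:  -0.0484·cos θ + -0.5149·sin θ = -0.1373
  √(A²+B²)=0.5172;  θ2 = -1.6646+1.8394 ≈ 0.1748
rotate P by −φ3: (-0.0976, -0.1035, -0.5149)
  A cos θ + B sin θ = C:  0.1876·cos θ + -0.5149·sin θ = -0.3143
  θ3 = atan2(B,A) + arccos(C/0.5480) = 0.9603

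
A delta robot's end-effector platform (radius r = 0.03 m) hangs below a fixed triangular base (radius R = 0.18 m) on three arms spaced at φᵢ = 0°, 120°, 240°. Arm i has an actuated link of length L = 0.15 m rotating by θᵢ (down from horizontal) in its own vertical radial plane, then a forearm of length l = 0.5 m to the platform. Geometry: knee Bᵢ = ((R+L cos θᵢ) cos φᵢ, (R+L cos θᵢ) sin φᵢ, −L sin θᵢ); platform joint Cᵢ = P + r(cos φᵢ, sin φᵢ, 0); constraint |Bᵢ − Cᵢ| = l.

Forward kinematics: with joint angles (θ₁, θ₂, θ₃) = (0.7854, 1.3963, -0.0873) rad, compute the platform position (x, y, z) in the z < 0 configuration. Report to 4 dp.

arm 1 at φ=0.0°: e+L cos θ1 = 0.2561;  S1 = (0.2561, 0.0000, -0.1061)
S2 = (0.1760·cos120.0°, 0.1760·sin120.0°, -0.1477) = (-0.0880, 0.1525, -0.1477)
arm 3 at φ=240.0°: e+L cos θ3 = 0.2994;  S3 = (-0.1497, -0.2593, 0.0131)
subtract pairs → two planes through P
[-0.6882 0.3049 -0.0833]·P = -0.0240;  [-0.8116 -0.5186 0.2383]·P = 0.0130
det = 0.6044;  x = 0.0140+0.0487z,  y = -0.0471+0.3832z
quadratic in z: (1.1492)z²+(0.1525)z+(-0.1780)=0, √Δ=0.9172 → z ∈ {-0.4654, 0.3327}; z = -0.4654 (taking z<0)
x = -0.0086, y = -0.2254

(-0.0086, -0.2254, -0.4654)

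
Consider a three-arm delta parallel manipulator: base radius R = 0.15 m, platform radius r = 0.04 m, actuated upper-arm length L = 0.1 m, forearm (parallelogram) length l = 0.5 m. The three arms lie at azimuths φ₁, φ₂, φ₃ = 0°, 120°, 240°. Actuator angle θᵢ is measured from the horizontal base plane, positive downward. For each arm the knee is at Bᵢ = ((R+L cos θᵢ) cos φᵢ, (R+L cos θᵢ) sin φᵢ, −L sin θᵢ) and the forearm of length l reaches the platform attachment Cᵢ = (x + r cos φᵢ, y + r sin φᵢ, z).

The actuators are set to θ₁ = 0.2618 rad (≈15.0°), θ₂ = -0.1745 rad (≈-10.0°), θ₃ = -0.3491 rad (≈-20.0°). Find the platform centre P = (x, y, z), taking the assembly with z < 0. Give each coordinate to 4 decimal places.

(-0.0733, -0.0198, -0.4397)

S1 = (0.2066·cos0.0°, 0.2066·sin0.0°, -0.0259) = (0.2066, 0.0000, -0.0259)
S2 = (0.2085·cos120.0°, 0.2085·sin120.0°, 0.0174) = (-0.1042, 0.1806, 0.0174)
S3 = (0.2040·cos240.0°, 0.2040·sin240.0°, 0.0342) = (-0.1020, -0.1766, 0.0342)
|S₂|²−|S₁|² = 0.0004;  |S₃|²−|S₁|² = -0.0006
[-0.6217 0.3611 0.0865]·P = 0.0004;  [-0.6172 -0.3533 0.1202]·P = -0.0006
det = 0.4425;  x = 0.0001+0.1671z,  y = 0.0014+0.0482z
into |P−S₁|² = l²: 1.0303z² + -0.0171z + -0.2067 = 0;  Δ = 0.8521;  z = -0.4397 or 0.4563 → z<0 root = -0.4397
x = -0.0733, y = -0.0198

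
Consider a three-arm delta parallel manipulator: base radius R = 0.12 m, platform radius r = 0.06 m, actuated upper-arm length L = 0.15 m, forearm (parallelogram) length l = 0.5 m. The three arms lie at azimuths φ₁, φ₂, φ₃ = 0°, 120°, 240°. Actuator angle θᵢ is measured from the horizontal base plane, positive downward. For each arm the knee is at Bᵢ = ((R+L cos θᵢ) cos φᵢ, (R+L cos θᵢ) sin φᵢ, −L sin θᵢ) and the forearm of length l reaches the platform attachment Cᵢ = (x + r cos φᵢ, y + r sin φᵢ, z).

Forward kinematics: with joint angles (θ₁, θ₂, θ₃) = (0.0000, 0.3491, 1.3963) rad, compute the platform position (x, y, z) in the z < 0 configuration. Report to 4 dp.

(0.2114, 0.2456, -0.4355)

S1 = (0.2100·cos0.0°, 0.2100·sin0.0°, 0.0000) = (0.2100, 0.0000, 0.0000)
S2 = (0.2010·cos120.0°, 0.2010·sin120.0°, -0.0513) = (-0.1005, 0.1740, -0.0513)
φ3=240.0°: virtual centre (-0.0430, -0.0745, -0.1477), radius l
|S₂|²−|S₁|² = -0.0011;  |S₃|²−|S₁|² = -0.0149
[-0.6210 0.3481 -0.1026]·P = -0.0011;  [-0.5060 -0.1490 -0.2954]·P = -0.0149
det = 0.2687;  x = 0.0199+-0.4397z,  y = 0.0323+-0.4896z
into |P−S₁|² = l²: 1.4330z² + 0.1355z + -0.2128 = 0;  Δ = 1.2381;  z = -0.4355 or 0.3410 → z<0 root = -0.4355
x = 0.2114, y = 0.2456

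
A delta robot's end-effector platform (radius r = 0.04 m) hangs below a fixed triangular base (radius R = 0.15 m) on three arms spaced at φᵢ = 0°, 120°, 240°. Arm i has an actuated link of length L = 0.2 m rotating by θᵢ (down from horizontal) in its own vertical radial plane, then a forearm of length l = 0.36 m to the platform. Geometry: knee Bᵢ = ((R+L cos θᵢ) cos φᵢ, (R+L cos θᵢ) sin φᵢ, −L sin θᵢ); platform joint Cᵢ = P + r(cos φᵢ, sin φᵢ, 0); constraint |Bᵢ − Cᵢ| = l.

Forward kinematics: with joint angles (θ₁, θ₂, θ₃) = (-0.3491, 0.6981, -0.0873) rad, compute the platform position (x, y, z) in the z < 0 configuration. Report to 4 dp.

(0.0603, -0.0698, -0.1928)

φ1=0.0°: virtual centre (0.2979, 0.0000, 0.0684), radius l
φ2=120.0°: virtual centre (-0.1316, 0.2279, -0.1286), radius l
φ3=240.0°: virtual centre (-0.1546, -0.2678, 0.0174), radius l
subtract pairs → two planes through P
plane₁₂: -0.8591x+0.4559y+-0.3939z = -0.0076
det = 0.8728;  x = 0.0034+-0.2950z,  y = -0.0104+0.3082z
into |P−O₁|² = l²: 1.1820z² + 0.0306z + -0.0381 = 0;  Δ = 0.1809;  z = -0.1928 or 0.1670 → z<0 root = -0.1928
x = 0.0603, y = -0.0698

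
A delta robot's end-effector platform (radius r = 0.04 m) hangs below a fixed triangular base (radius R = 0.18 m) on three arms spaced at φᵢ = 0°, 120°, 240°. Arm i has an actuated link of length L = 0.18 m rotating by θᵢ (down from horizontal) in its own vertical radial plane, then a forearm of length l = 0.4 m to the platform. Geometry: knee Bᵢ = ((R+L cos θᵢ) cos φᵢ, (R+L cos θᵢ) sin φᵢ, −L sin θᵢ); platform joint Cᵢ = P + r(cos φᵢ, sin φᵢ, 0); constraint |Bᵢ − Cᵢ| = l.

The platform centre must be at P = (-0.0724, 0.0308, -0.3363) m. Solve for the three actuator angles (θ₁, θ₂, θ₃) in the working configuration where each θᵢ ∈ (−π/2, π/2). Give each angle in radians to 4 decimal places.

φ1=0.0° → target in arm frame (-0.0724, 0.0308)
  e−x'=0.2124;  (l²−L²−(e−x')²−y'²−z²)/2L = -0.0877
  γ=atan2(-0.3363,0.2124)=-1.0075;  ψ=arccos(-0.2204)=1.7930;  θ1=γ+ψ≈0.7855
φ2=120.0° → target in arm frame (0.0629, 0.0473)
  A cos θ + B sin θ = C:  0.0771·cos θ + -0.3363·sin θ = 0.0175
  θ2 = atan2(B,A) + arccos(C/0.3450) = 0.1746
arm 3 (φ=240.0°): x'=0.0095, y'=-0.0781
  e−x'=0.1305;  (l²−L²−(e−x')²−y'²−z²)/2L = -0.0239
  θ3 = atan2(B,A) + arccos(C/0.3607) = 0.4365

θ₁ = 0.7855, θ₂ = 0.1746, θ₃ = 0.4365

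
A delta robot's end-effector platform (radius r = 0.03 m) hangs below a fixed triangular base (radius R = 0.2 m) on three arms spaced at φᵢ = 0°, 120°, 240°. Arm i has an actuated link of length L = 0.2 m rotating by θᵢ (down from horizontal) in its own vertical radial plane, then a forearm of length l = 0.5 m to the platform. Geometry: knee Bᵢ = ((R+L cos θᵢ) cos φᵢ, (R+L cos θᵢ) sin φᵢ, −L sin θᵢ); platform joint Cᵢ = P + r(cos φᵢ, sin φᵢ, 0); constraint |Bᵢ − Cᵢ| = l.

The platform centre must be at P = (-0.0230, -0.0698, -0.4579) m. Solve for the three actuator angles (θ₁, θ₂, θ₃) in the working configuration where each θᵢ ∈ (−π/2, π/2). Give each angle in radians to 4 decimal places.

θ₁ = 0.6107, θ₂ = 0.6980, θ₃ = 0.2617

rotate P by −φ1: (-0.0230, -0.0698, -0.4579)
  A=0.1930, B=-0.4579, C=(l²−L²−A²−y'²−z²)/(2L)=-0.1045
  γ=atan2(-0.4579,0.1930)=-1.1719;  ψ=arccos(-0.2103)=1.7826;  θ1=γ+ψ≈0.6107
arm 2 (φ=120.0°): x'=-0.0489, y'=0.0548
  A=0.2189, B=-0.4579, C=(l²−L²−A²−y'²−z²)/(2L)=-0.1265
  θ2 = atan2(B,A) + arccos(C/0.5076) = 0.6980
rotate P by −φ3: (0.0719, 0.0150, -0.4579)
  A cos θ + B sin θ = C:  0.0981·cos θ + -0.4579·sin θ = -0.0238
  θ3 = atan2(B,A) + arccos(C/0.4683) = 0.2617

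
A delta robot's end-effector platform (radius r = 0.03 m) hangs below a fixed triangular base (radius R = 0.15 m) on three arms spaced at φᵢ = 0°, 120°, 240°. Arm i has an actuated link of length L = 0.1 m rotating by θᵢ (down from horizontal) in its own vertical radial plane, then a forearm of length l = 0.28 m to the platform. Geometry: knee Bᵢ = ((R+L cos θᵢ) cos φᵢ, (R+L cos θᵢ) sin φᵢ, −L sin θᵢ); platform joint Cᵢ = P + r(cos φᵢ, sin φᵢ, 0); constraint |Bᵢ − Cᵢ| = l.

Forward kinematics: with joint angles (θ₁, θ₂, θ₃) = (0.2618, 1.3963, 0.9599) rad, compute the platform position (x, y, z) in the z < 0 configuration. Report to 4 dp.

(0.0852, -0.0403, -0.2698)

φ1=0.0°: virtual centre (0.2166, 0.0000, -0.0259), radius l
S2 = (0.1374·cos120.0°, 0.1374·sin120.0°, -0.0985) = (-0.0687, 0.1190, -0.0985)
arm 3 at φ=240.0°: ρ3 = 0.1774;  S3 = (-0.0887, -0.1536, -0.0819)
subtract pairs → two planes through P
linear system: -0.5705x+0.2379y = -0.0190−-0.1452z; -0.6105x+-0.3072y = -0.0094−-0.1121z
det = 0.3205;  x = 0.0252+-0.2223z,  y = -0.0195+0.0771z
quadratic in z: (1.0554)z²+(0.1339)z+(-0.0407)=0, √Δ=0.4357 → z ∈ {-0.2698, 0.1430}; z = -0.2698 (taking z<0)
x = 0.0852, y = -0.0403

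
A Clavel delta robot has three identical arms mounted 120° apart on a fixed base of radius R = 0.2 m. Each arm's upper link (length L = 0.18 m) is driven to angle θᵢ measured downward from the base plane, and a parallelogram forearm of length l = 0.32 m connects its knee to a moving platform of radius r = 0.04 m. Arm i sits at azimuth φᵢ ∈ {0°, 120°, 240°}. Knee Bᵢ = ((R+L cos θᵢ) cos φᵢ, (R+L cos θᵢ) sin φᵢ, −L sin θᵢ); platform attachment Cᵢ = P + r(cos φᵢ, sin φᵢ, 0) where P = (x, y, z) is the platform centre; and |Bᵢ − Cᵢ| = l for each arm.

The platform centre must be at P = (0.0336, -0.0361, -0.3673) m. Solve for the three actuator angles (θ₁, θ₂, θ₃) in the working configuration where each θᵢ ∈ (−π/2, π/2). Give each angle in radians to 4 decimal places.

θ₁ = 0.9597, θ₂ = 1.3089, θ₃ = 1.0472

rotate P by −φ1: (0.0336, -0.0361, -0.3673)
  e−x'=0.1264;  (l²−L²−(e−x')²−y'²−z²)/2L = -0.2283
  γ=atan2(-0.3673,0.1264)=-1.2394;  ψ=arccos(-0.5877)=2.1991;  θ1=γ+ψ≈0.9597
φ2=120.0° → target in arm frame (-0.0481, -0.0110)
  A cos θ + B sin θ = C:  0.2081·cos θ + -0.3673·sin θ = -0.3009
  √(A²+B²)=0.4221;  θ2 = -1.0554+2.3643 ≈ 1.3089
rotate P by −φ3: (0.0145, 0.0471, -0.3673)
  e−x'=0.1455;  (l²−L²−(e−x')²−y'²−z²)/2L = -0.2453
  γ=atan2(-0.3673,0.1455)=-1.1935;  ψ=arccos(-0.6209)=2.2407;  θ3=γ+ψ≈1.0472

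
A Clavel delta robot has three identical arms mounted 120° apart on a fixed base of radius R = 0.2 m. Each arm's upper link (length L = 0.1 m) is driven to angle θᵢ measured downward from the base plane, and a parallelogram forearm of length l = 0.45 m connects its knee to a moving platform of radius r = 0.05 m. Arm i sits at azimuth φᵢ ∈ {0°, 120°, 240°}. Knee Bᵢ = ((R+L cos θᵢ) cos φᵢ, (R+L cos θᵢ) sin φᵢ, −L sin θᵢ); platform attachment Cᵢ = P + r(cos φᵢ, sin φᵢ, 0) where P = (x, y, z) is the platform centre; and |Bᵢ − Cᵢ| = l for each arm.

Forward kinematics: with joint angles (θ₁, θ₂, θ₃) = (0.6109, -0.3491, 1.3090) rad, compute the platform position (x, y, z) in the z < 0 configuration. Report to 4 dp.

O1 = (0.2319·cos0.0°, 0.2319·sin0.0°, -0.0574) = (0.2319, 0.0000, -0.0574)
arm 2 at φ=120.0°: ρ2 = 0.2440;  O2 = (-0.1220, 0.2113, 0.0342)
O3 = (0.1759·cos240.0°, 0.1759·sin240.0°, -0.0966) = (-0.0879, -0.1523, -0.0966)
|O₂|²−|O₁|² = 0.0036;  |O₃|²−|O₁|² = -0.0168
linear system: -0.7078x+0.4226y = 0.0036−0.1831z; -0.6397x+-0.3046y = -0.0168−-0.0785z
Cramer: x(z) = 0.0124+0.0466z;  y(z) = 0.0292-0.3554z
sphere 1 gives Az²+Bz+C=0 with A=1.1285, B=0.0735, C=-0.1501;  B²−4AC=0.6831;  roots -0.3988, 0.3337;  negative root z = -0.3988
x = -0.0062, y = 0.1710

(-0.0062, 0.1710, -0.3988)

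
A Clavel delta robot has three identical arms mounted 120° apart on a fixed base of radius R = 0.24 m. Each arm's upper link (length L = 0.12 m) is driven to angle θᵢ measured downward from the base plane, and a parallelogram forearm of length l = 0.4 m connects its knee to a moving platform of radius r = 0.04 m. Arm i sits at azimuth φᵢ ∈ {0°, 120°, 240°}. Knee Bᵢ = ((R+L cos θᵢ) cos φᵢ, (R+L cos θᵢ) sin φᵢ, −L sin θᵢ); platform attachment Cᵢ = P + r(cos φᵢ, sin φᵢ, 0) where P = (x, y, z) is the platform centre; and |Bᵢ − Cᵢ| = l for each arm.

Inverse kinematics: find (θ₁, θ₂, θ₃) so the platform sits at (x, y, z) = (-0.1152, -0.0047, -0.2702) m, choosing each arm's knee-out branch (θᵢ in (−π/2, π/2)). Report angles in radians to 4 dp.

arm 1 (φ=0.0°): x'=-0.1152, y'=-0.0047
  A cos θ + B sin θ = C:  0.3152·cos θ + -0.2702·sin θ = -0.1116
  √(A²+B²)=0.4152;  θ1 = -0.7087+1.8429 ≈ 1.1342
φ2=120.0° → target in arm frame (0.0535, 0.1021)
  A=0.1465, B=-0.2702, C=(l²−L²−A²−y'²−z²)/(2L)=0.1696
  γ=atan2(-0.2702,0.1465)=-1.0741;  ψ=arccos(0.5519)=0.9861;  θ2=γ+ψ≈-0.0879
arm 3 (φ=240.0°): x'=0.0617, y'=-0.0974
  e−x'=0.1383;  (l²−L²−(e−x')²−y'²−z²)/2L = 0.1832
  γ=atan2(-0.2702,0.1383)=-1.0976;  ψ=arccos(0.6035)=0.9229;  θ3=γ+ψ≈-0.1747

θ₁ = 1.1342, θ₂ = -0.0879, θ₃ = -0.1747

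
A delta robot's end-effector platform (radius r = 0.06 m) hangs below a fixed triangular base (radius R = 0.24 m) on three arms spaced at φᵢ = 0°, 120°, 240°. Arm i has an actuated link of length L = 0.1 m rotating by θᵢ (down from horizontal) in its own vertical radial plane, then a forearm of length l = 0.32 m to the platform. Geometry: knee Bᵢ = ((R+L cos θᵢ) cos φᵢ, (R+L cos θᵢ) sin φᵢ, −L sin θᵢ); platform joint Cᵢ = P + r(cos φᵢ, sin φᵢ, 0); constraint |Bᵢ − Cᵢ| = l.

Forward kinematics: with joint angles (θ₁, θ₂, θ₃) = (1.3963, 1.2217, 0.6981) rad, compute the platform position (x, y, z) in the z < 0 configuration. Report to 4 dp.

φ1=0.0°: virtual centre (0.1974, 0.0000, -0.0985), radius l
φ2=120.0°: virtual centre (-0.1071, 0.1855, -0.0940), radius l
arm 3 at φ=240.0°: e+L cos θ3 = 0.2566;  O3 = (-0.1283, -0.2222, -0.0643)
eliminate P² terms by subtracting sphere 1 from 2 and 3
plane₁₂: -0.6089x+0.3710y+0.0090z = 0.0061
Cramer: x(z) = -0.0207+0.0574z;  y(z) = -0.0176+0.0698z
sphere 1 gives Az²+Bz+C=0 with A=1.0082, B=0.1695, C=-0.0448;  B²−4AC=0.2095;  roots -0.3111, 0.1430;  negative root z = -0.3111
x = -0.0386, y = -0.0394

(-0.0386, -0.0394, -0.3111)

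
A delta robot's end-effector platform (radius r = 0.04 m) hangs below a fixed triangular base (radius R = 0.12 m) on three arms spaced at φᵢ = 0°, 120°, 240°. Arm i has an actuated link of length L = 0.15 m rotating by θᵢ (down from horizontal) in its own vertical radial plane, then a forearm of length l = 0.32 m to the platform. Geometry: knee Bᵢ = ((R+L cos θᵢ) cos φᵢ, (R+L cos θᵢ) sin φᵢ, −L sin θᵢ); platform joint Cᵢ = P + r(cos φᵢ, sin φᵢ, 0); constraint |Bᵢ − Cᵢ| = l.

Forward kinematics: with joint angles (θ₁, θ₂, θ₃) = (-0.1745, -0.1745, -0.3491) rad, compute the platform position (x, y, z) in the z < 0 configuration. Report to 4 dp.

(-0.0064, -0.0111, -0.1918)

centre 1 = (0.2277·cos0.0°, 0.2277·sin0.0°, 0.0260) = (0.2277, 0.0000, 0.0260)
arm 2 at φ=120.0°: ρ2 = 0.2277;  centre 2 = (-0.1139, 0.1972, 0.0260)
centre 3 = (0.2210·cos240.0°, 0.2210·sin240.0°, 0.0513) = (-0.1105, -0.1914, 0.0513)
|centre ₂|²−|centre ₁|² = 0.0000;  |centre ₃|²−|centre ₁|² = -0.0011
linear system: -0.6832x+0.3944y = 0.0000−0.0000z; -0.6764x+-0.3827y = -0.0011−0.0505z
Cramer: x(z) = 0.0008+0.0377z;  y(z) = 0.0014+0.0654z
quadratic in z: (1.0057)z²+(-0.0690)z+(-0.0502)=0, √Δ=0.4548 → z ∈ {-0.1918, 0.2604}; z = -0.1918 (taking z<0)
x = -0.0064, y = -0.0111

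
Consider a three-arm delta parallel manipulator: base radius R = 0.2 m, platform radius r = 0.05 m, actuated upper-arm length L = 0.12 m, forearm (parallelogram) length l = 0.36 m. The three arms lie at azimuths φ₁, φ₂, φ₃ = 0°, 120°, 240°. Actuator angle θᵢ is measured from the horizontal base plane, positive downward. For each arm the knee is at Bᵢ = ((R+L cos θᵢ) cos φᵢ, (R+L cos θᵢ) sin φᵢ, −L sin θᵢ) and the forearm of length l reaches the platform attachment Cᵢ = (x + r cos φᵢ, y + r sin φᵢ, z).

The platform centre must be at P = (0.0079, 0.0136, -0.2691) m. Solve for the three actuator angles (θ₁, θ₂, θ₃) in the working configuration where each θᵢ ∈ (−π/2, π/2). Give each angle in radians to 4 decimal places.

θ₁ = 0.1740, θ₂ = 0.1746, θ₃ = 0.3486

arm 1 (φ=0.0°): x'=0.0079, y'=0.0136
  e−x'=0.1421;  (l²−L²−(e−x')²−y'²−z²)/2L = 0.0934
  θ1 = atan2(B,A) + arccos(C/0.3043) = 0.1740
rotate P by −φ2: (0.0078, -0.0136, -0.2691)
  A cos θ + B sin θ = C:  0.1422·cos θ + -0.2691·sin θ = 0.0933
  θ2 = atan2(B,A) + arccos(C/0.3043) = 0.1746
φ3=240.0° → target in arm frame (-0.0157, 0.0000)
  A=0.1657, B=-0.2691, C=(l²−L²−A²−y'²−z²)/(2L)=0.0638
  θ3 = atan2(B,A) + arccos(C/0.3160) = 0.3486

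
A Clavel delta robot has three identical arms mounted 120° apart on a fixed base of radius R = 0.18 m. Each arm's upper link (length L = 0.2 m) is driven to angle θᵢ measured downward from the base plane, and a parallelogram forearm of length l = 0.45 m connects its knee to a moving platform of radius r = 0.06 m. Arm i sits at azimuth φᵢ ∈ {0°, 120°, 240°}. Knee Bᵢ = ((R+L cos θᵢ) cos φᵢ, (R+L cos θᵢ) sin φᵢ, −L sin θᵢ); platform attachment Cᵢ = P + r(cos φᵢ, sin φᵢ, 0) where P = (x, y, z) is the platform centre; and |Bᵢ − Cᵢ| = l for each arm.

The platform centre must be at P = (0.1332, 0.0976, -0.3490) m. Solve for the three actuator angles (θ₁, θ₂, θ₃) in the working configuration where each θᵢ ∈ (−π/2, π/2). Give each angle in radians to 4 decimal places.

θ₁ = -0.2616, θ₂ = 0.2616, θ₃ = 0.8727

φ1=0.0° → target in arm frame (0.1332, 0.0976)
  e−x'=-0.0132;  (l²−L²−(e−x')²−y'²−z²)/2L = 0.0775
  γ=atan2(-0.3490,-0.0132)=-1.6086;  ψ=arccos(0.2219)=1.3470;  θ1=γ+ψ≈-0.2616
rotate P by −φ2: (0.0179, -0.1642, -0.3490)
  A cos θ + B sin θ = C:  0.1021·cos θ + -0.3490·sin θ = 0.0083
  θ2 = atan2(B,A) + arccos(C/0.3636) = 0.2616
arm 3 (φ=240.0°): x'=-0.1511, y'=0.0666
  e−x'=0.2711;  (l²−L²−(e−x')²−y'²−z²)/2L = -0.0931
  θ3 = atan2(B,A) + arccos(C/0.4419) = 0.8727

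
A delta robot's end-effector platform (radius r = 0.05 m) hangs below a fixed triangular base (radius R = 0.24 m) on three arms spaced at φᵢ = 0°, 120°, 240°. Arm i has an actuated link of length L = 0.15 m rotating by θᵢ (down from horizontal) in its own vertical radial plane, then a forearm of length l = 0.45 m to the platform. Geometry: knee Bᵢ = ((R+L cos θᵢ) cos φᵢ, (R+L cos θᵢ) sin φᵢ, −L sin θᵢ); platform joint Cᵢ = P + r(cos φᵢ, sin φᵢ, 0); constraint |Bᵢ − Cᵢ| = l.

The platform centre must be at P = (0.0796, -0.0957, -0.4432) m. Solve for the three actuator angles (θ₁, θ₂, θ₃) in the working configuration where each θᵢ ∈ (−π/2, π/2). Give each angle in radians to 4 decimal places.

φ1=0.0° → target in arm frame (0.0796, -0.0957)
  A=0.1104, B=-0.4432, C=(l²−L²−A²−y'²−z²)/(2L)=-0.1259
  √(A²+B²)=0.4567;  θ1 = -1.3267+1.8501 ≈ 0.5234
rotate P by −φ2: (-0.1227, -0.0211, -0.4432)
  A cos θ + B sin θ = C:  0.3127·cos θ + -0.4432·sin θ = -0.3821
  γ=atan2(-0.4432,0.3127)=-0.9564;  ψ=arccos(-0.7045)=2.3525;  θ2=γ+ψ≈1.3962
arm 3 (φ=240.0°): x'=0.0431, y'=0.1168
  A=0.1469, B=-0.4432, C=(l²−L²−A²−y'²−z²)/(2L)=-0.1722
  θ3 = atan2(B,A) + arccos(C/0.4669) = 0.6978

θ₁ = 0.5234, θ₂ = 1.3962, θ₃ = 0.6978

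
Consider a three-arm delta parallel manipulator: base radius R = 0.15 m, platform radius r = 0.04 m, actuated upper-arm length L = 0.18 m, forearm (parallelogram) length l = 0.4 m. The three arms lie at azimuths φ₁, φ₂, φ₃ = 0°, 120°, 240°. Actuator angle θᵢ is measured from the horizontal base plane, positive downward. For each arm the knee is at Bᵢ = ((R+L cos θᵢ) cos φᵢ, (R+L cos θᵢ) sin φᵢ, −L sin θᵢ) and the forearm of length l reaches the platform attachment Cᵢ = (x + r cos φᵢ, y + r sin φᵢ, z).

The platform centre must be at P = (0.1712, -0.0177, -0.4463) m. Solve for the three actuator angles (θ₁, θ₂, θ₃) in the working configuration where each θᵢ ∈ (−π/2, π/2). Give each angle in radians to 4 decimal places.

θ₁ = 0.3490, θ₂ = 1.3087, θ₃ = 1.2216

rotate P by −φ1: (0.1712, -0.0177, -0.4463)
  A cos θ + B sin θ = C:  -0.0612·cos θ + -0.4463·sin θ = -0.2101
  γ=atan2(-0.4463,-0.0612)=-1.7071;  ψ=arccos(-0.4664)=2.0561;  θ1=γ+ψ≈0.3490
arm 2 (φ=120.0°): x'=-0.1009, y'=-0.1394
  e−x'=0.2109;  (l²−L²−(e−x')²−y'²−z²)/2L = -0.3764
  γ=atan2(-0.4463,0.2109)=-1.1293;  ψ=arccos(-0.7625)=2.4380;  θ2=γ+ψ≈1.3087
φ3=240.0° → target in arm frame (-0.0703, 0.1571)
  A cos θ + B sin θ = C:  0.1803·cos θ + -0.4463·sin θ = -0.3577
  γ=atan2(-0.4463,0.1803)=-1.1869;  ψ=arccos(-0.7431)=2.4085;  θ3=γ+ψ≈1.2216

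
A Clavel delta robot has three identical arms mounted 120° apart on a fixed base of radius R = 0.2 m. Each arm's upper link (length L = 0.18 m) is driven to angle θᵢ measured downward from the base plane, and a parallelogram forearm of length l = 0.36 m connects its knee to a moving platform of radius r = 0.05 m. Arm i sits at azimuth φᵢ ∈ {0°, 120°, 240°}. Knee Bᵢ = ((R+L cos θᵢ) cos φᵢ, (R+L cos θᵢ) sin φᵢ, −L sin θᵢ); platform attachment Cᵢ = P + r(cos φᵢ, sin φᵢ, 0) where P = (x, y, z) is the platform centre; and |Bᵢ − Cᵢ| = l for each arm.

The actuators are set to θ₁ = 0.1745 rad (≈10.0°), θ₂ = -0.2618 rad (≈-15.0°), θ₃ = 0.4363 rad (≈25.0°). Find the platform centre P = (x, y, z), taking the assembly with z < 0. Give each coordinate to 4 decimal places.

arm 1 at φ=0.0°: ρ1 = 0.3273;  O1 = (0.3273, 0.0000, -0.0313)
arm 2 at φ=120.0°: ρ2 = 0.3239;  O2 = (-0.1619, 0.2805, 0.0466)
O3 = (0.3131·cos240.0°, 0.3131·sin240.0°, -0.0761) = (-0.1566, -0.2712, -0.0761)
|O₂|²−|O₁|² = -0.0010;  |O₃|²−|O₁|² = -0.0042
linear system: -0.9784x+0.5610y = -0.0010−0.1557z; -0.9677x+-0.5424y = -0.0042−-0.0896z
det = 1.0735;  x = 0.0027+0.0318z,  y = 0.0029+-0.2220z
quadratic in z: (1.0503)z²+(0.0405)z+(-0.0233)=0, √Δ=0.3154 → z ∈ {-0.1695, 0.1309}; z = -0.1695 (taking z<0)
x = -0.0027, y = 0.0406

(-0.0027, 0.0406, -0.1695)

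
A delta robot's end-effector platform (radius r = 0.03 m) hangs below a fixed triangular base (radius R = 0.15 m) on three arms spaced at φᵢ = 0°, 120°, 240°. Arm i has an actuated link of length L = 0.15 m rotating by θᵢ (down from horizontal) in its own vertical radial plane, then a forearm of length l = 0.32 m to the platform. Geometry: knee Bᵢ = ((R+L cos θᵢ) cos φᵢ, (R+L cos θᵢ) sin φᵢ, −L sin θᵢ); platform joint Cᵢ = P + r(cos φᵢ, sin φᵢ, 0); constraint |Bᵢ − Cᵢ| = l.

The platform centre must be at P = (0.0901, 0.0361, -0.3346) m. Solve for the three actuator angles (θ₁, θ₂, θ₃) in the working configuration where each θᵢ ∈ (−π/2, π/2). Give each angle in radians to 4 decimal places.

θ₁ = 0.4359, θ₂ = 0.9597, θ₃ = 1.2218

φ1=0.0° → target in arm frame (0.0901, 0.0361)
  A=0.0299, B=-0.3346, C=(l²−L²−A²−y'²−z²)/(2L)=-0.1142
  θ1 = atan2(B,A) + arccos(C/0.3359) = 0.4359
φ2=120.0° → target in arm frame (-0.0138, -0.0961)
  A=0.1338, B=-0.3346, C=(l²−L²−A²−y'²−z²)/(2L)=-0.1973
  θ2 = atan2(B,A) + arccos(C/0.3604) = 0.9597
arm 3 (φ=240.0°): x'=-0.0763, y'=0.0600
  e−x'=0.1963;  (l²−L²−(e−x')²−y'²−z²)/2L = -0.2473
  θ3 = atan2(B,A) + arccos(C/0.3879) = 1.2218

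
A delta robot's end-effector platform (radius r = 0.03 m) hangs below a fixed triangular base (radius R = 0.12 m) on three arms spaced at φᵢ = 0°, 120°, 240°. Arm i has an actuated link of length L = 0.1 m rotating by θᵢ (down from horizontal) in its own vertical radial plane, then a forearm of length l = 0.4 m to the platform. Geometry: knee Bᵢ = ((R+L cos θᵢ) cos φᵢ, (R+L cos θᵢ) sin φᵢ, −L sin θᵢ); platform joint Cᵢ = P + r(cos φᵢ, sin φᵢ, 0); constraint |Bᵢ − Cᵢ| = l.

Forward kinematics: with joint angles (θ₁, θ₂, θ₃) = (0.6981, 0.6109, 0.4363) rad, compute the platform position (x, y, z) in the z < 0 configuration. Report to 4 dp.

φ1=0.0°: virtual centre (0.1666, 0.0000, -0.0643), radius l
φ2=120.0°: virtual centre (-0.0860, 0.1489, -0.0574), radius l
φ3=240.0°: virtual centre (-0.0903, -0.1564, -0.0423), radius l
|O₂|²−|O₁|² = 0.0010;  |O₃|²−|O₁|² = 0.0025
linear system: -0.5051x+0.2978y = 0.0010−0.0138z; -0.5138x+-0.3129y = 0.0025−0.0440z
Cramer: x(z) = -0.0034+0.0561z;  y(z) = -0.0025+0.0487z
sphere 1 gives Az²+Bz+C=0 with A=1.0055, B=0.1092, C=-0.1270;  B²−4AC=0.5226;  roots -0.4138, 0.3052;  negative root z = -0.4138
x = -0.0266, y = -0.0227

(-0.0266, -0.0227, -0.4138)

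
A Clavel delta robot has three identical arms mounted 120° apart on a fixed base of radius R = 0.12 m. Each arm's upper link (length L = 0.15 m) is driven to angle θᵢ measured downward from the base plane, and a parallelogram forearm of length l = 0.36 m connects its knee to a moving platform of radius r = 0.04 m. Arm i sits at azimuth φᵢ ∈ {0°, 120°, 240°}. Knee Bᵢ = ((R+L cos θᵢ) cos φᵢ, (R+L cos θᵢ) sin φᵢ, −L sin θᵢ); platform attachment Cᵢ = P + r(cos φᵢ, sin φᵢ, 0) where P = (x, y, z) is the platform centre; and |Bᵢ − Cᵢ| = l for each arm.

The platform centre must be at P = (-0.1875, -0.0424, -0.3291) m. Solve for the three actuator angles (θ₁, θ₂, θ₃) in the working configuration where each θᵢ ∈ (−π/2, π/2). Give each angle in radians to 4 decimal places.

φ1=0.0° → target in arm frame (-0.1875, -0.0424)
  A=0.2675, B=-0.3291, C=(l²−L²−A²−y'²−z²)/(2L)=-0.2485
  θ1 = atan2(B,A) + arccos(C/0.4241) = 1.3087
arm 2 (φ=120.0°): x'=0.0570, y'=0.1836
  e−x'=0.0230;  (l²−L²−(e−x')²−y'²−z²)/2L = -0.1181
  θ2 = atan2(B,A) + arccos(C/0.3299) = 0.4359
rotate P by −φ3: (0.1305, -0.1412, -0.3291)
  A cos θ + B sin θ = C:  -0.0505·cos θ + -0.3291·sin θ = -0.0790
  γ=atan2(-0.3291,-0.0505)=-1.7230;  ψ=arccos(-0.2371)=1.8102;  θ3=γ+ψ≈0.0872

θ₁ = 1.3087, θ₂ = 0.4359, θ₃ = 0.0872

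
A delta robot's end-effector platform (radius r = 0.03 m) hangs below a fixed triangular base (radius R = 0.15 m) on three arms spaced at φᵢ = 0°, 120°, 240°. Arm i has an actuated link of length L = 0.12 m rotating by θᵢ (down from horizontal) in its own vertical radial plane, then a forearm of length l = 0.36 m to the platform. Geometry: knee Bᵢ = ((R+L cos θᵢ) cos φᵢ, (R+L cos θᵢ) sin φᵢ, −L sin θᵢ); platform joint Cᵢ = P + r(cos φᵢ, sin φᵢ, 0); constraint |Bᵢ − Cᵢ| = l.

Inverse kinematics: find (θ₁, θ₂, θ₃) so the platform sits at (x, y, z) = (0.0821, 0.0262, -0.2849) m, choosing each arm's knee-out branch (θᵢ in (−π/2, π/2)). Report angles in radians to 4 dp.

θ₁ = -0.3487, θ₂ = 0.3493, θ₃ = 0.6108

rotate P by −φ1: (0.0821, 0.0262, -0.2849)
  A=0.0379, B=-0.2849, C=(l²−L²−A²−y'²−z²)/(2L)=0.1330
  θ1 = atan2(B,A) + arccos(C/0.2874) = -0.3487
rotate P by −φ2: (-0.0184, -0.0842, -0.2849)
  e−x'=0.1384;  (l²−L²−(e−x')²−y'²−z²)/2L = 0.0325
  θ2 = atan2(B,A) + arccos(C/0.3167) = 0.3493
rotate P by −φ3: (-0.0637, 0.0580, -0.2849)
  e−x'=0.1837;  (l²−L²−(e−x')²−y'²−z²)/2L = -0.0129
  γ=atan2(-0.2849,0.1837)=-0.9980;  ψ=arccos(-0.0380)=1.6088;  θ3=γ+ψ≈0.6108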